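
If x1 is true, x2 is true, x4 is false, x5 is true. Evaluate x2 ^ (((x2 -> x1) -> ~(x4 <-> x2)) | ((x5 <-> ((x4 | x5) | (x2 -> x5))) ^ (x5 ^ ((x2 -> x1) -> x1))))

x2 -> x1 = True -> True = True
x4 <-> x2 = False <-> True = False
~(x4 <-> x2) = ~False = True
(x2 -> x1) -> ~(x4 <-> x2) = True -> True = True
x4 | x5 = False | True = True
x2 -> x5 = True -> True = True
(x4 | x5) | (x2 -> x5) = True | True = True
x5 <-> ((x4 | x5) | (x2 -> x5)) = True <-> True = True
x2 -> x1 = True -> True = True
(x2 -> x1) -> x1 = True -> True = True
x5 ^ ((x2 -> x1) -> x1) = True ^ True = False
(x5 <-> ((x4 | x5) | (x2 -> x5))) ^ (x5 ^ ((x2 -> x1) -> x1)) = True ^ False = True
((x2 -> x1) -> ~(x4 <-> x2)) | ((x5 <-> ((x4 | x5) | (x2 -> x5))) ^ (x5 ^ ((x2 -> x1) -> x1))) = True | True = True
x2 ^ (((x2 -> x1) -> ~(x4 <-> x2)) | ((x5 <-> ((x4 | x5) | (x2 -> x5))) ^ (x5 ^ ((x2 -> x1) -> x1)))) = True ^ True = False

False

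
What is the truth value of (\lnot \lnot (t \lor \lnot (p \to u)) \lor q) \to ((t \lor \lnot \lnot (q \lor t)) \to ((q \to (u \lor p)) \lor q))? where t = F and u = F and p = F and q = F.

T

p \to u = F \to F = T
\lnot (p \to u) = \lnot T = F
t \lor \lnot (p \to u) = F \lor F = F
\lnot (t \lor \lnot (p \to u)) = \lnot F = T
\lnot \lnot (t \lor \lnot (p \to u)) = \lnot T = F
\lnot \lnot (t \lor \lnot (p \to u)) \lor q = F \lor F = F
q \lor t = F \lor F = F
\lnot (q \lor t) = \lnot F = T
\lnot \lnot (q \lor t) = \lnot T = F
t \lor \lnot \lnot (q \lor t) = F \lor F = F
u \lor p = F \lor F = F
q \to (u \lor p) = F \to F = T
(q \to (u \lor p)) \lor q = T \lor F = T
(t \lor \lnot \lnot (q \lor t)) \to ((q \to (u \lor p)) \lor q) = F \to T = T
(\lnot \lnot (t \lor \lnot (p \to u)) \lor q) \to ((t \lor \lnot \lnot (q \lor t)) \to ((q \to (u \lor p)) \lor q)) = F \to T = T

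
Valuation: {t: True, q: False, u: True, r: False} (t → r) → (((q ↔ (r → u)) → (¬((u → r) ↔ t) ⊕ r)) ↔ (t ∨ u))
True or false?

True

t → r = True → False = False
r → u = False → True = True
q ↔ (r → u) = False ↔ True = False
u → r = True → False = False
(u → r) ↔ t = False ↔ True = False
¬((u → r) ↔ t) = ¬False = True
¬((u → r) ↔ t) ⊕ r = True ⊕ False = True
(q ↔ (r → u)) → (¬((u → r) ↔ t) ⊕ r) = False → True = True
t ∨ u = True ∨ True = True
((q ↔ (r → u)) → (¬((u → r) ↔ t) ⊕ r)) ↔ (t ∨ u) = True ↔ True = True
(t → r) → (((q ↔ (r → u)) → (¬((u → r) ↔ t) ⊕ r)) ↔ (t ∨ u)) = False → True = True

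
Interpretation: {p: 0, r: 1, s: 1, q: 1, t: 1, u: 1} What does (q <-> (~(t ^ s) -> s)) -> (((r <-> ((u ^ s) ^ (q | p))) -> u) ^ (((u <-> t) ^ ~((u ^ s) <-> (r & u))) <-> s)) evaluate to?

t ^ s = 1 ^ 1 = 0
~(t ^ s) = ~0 = 1
~(t ^ s) -> s = 1 -> 1 = 1
q <-> (~(t ^ s) -> s) = 1 <-> 1 = 1
u ^ s = 1 ^ 1 = 0
q | p = 1 | 0 = 1
(u ^ s) ^ (q | p) = 0 ^ 1 = 1
r <-> ((u ^ s) ^ (q | p)) = 1 <-> 1 = 1
(r <-> ((u ^ s) ^ (q | p))) -> u = 1 -> 1 = 1
u <-> t = 1 <-> 1 = 1
u ^ s = 1 ^ 1 = 0
r & u = 1 & 1 = 1
(u ^ s) <-> (r & u) = 0 <-> 1 = 0
~((u ^ s) <-> (r & u)) = ~0 = 1
(u <-> t) ^ ~((u ^ s) <-> (r & u)) = 1 ^ 1 = 0
((u <-> t) ^ ~((u ^ s) <-> (r & u))) <-> s = 0 <-> 1 = 0
((r <-> ((u ^ s) ^ (q | p))) -> u) ^ (((u <-> t) ^ ~((u ^ s) <-> (r & u))) <-> s) = 1 ^ 0 = 1
(q <-> (~(t ^ s) -> s)) -> (((r <-> ((u ^ s) ^ (q | p))) -> u) ^ (((u <-> t) ^ ~((u ^ s) <-> (r & u))) <-> s)) = 1 -> 1 = 1

1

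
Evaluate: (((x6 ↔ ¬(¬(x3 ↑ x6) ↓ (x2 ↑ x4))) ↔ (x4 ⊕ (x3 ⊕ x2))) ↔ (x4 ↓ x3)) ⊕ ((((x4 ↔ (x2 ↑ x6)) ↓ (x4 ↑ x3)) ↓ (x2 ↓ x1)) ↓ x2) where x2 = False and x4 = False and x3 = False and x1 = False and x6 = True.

True

x3 ↑ x6 = False ↑ True = True
¬(x3 ↑ x6) = ¬True = False
x2 ↑ x4 = False ↑ False = True
¬(x3 ↑ x6) ↓ (x2 ↑ x4) = False ↓ True = False
¬(¬(x3 ↑ x6) ↓ (x2 ↑ x4)) = ¬False = True
x6 ↔ ¬(¬(x3 ↑ x6) ↓ (x2 ↑ x4)) = True ↔ True = True
x3 ⊕ x2 = False ⊕ False = False
x4 ⊕ (x3 ⊕ x2) = False ⊕ False = False
(x6 ↔ ¬(¬(x3 ↑ x6) ↓ (x2 ↑ x4))) ↔ (x4 ⊕ (x3 ⊕ x2)) = True ↔ False = False
x4 ↓ x3 = False ↓ False = True
((x6 ↔ ¬(¬(x3 ↑ x6) ↓ (x2 ↑ x4))) ↔ (x4 ⊕ (x3 ⊕ x2))) ↔ (x4 ↓ x3) = False ↔ True = False
x2 ↑ x6 = False ↑ True = True
x4 ↔ (x2 ↑ x6) = False ↔ True = False
x4 ↑ x3 = False ↑ False = True
(x4 ↔ (x2 ↑ x6)) ↓ (x4 ↑ x3) = False ↓ True = False
x2 ↓ x1 = False ↓ False = True
((x4 ↔ (x2 ↑ x6)) ↓ (x4 ↑ x3)) ↓ (x2 ↓ x1) = False ↓ True = False
(((x4 ↔ (x2 ↑ x6)) ↓ (x4 ↑ x3)) ↓ (x2 ↓ x1)) ↓ x2 = False ↓ False = True
(((x6 ↔ ¬(¬(x3 ↑ x6) ↓ (x2 ↑ x4))) ↔ (x4 ⊕ (x3 ⊕ x2))) ↔ (x4 ↓ x3)) ⊕ ((((x4 ↔ (x2 ↑ x6)) ↓ (x4 ↑ x3)) ↓ (x2 ↓ x1)) ↓ x2) = False ⊕ True = True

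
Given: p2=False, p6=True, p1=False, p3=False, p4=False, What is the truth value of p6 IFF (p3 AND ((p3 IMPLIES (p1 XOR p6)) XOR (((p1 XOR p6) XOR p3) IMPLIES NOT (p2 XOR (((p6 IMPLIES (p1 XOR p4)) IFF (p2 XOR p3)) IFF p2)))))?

False

p1 XOR p6 = False XOR True = True
p3 IMPLIES (p1 XOR p6) = False IMPLIES True = True
p1 XOR p6 = False XOR True = True
(p1 XOR p6) XOR p3 = True XOR False = True
p1 XOR p4 = False XOR False = False
p6 IMPLIES (p1 XOR p4) = True IMPLIES False = False
p2 XOR p3 = False XOR False = False
(p6 IMPLIES (p1 XOR p4)) IFF (p2 XOR p3) = False IFF False = True
((p6 IMPLIES (p1 XOR p4)) IFF (p2 XOR p3)) IFF p2 = True IFF False = False
p2 XOR (((p6 IMPLIES (p1 XOR p4)) IFF (p2 XOR p3)) IFF p2) = False XOR False = False
NOT (p2 XOR (((p6 IMPLIES (p1 XOR p4)) IFF (p2 XOR p3)) IFF p2)) = NOT False = True
((p1 XOR p6) XOR p3) IMPLIES NOT (p2 XOR (((p6 IMPLIES (p1 XOR p4)) IFF (p2 XOR p3)) IFF p2)) = True IMPLIES True = True
(p3 IMPLIES (p1 XOR p6)) XOR (((p1 XOR p6) XOR p3) IMPLIES NOT (p2 XOR (((p6 IMPLIES (p1 XOR p4)) IFF (p2 XOR p3)) IFF p2))) = True XOR True = False
p3 AND ((p3 IMPLIES (p1 XOR p6)) XOR (((p1 XOR p6) XOR p3) IMPLIES NOT (p2 XOR (((p6 IMPLIES (p1 XOR p4)) IFF (p2 XOR p3)) IFF p2)))) = False AND False = False
p6 IFF (p3 AND ((p3 IMPLIES (p1 XOR p6)) XOR (((p1 XOR p6) XOR p3) IMPLIES NOT (p2 XOR (((p6 IMPLIES (p1 XOR p4)) IFF (p2 XOR p3)) IFF p2))))) = True IFF False = False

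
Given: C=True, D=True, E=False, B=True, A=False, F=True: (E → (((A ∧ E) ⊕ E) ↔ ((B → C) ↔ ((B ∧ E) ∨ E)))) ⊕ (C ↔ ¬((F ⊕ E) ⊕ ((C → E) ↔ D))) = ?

Substituting C=True, D=True, E=False, B=True, A=False, F=True:
A ∧ E = False ∧ False = False
(A ∧ E) ⊕ E = False ⊕ False = False
B → C = True → True = True
B ∧ E = True ∧ False = False
(B ∧ E) ∨ E = False ∨ False = False
(B → C) ↔ ((B ∧ E) ∨ E) = True ↔ False = False
((A ∧ E) ⊕ E) ↔ ((B → C) ↔ ((B ∧ E) ∨ E)) = False ↔ False = True
E → (((A ∧ E) ⊕ E) ↔ ((B → C) ↔ ((B ∧ E) ∨ E))) = False → True = True
F ⊕ E = True ⊕ False = True
C → E = True → False = False
(C → E) ↔ D = False ↔ True = False
(F ⊕ E) ⊕ ((C → E) ↔ D) = True ⊕ False = True
¬((F ⊕ E) ⊕ ((C → E) ↔ D)) = ¬True = False
C ↔ ¬((F ⊕ E) ⊕ ((C → E) ↔ D)) = True ↔ False = False
(E → (((A ∧ E) ⊕ E) ↔ ((B → C) ↔ ((B ∧ E) ∨ E)))) ⊕ (C ↔ ¬((F ⊕ E) ⊕ ((C → E) ↔ D))) = True ⊕ False = True

True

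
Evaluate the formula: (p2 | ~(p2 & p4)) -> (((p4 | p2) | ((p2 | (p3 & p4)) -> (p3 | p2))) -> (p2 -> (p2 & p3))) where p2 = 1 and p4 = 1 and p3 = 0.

p2 & p4 = 1 & 1 = 1
~(p2 & p4) = ~1 = 0
p2 | ~(p2 & p4) = 1 | 0 = 1
p4 | p2 = 1 | 1 = 1
p3 & p4 = 0 & 1 = 0
p2 | (p3 & p4) = 1 | 0 = 1
p3 | p2 = 0 | 1 = 1
(p2 | (p3 & p4)) -> (p3 | p2) = 1 -> 1 = 1
(p4 | p2) | ((p2 | (p3 & p4)) -> (p3 | p2)) = 1 | 1 = 1
p2 & p3 = 1 & 0 = 0
p2 -> (p2 & p3) = 1 -> 0 = 0
((p4 | p2) | ((p2 | (p3 & p4)) -> (p3 | p2))) -> (p2 -> (p2 & p3)) = 1 -> 0 = 0
(p2 | ~(p2 & p4)) -> (((p4 | p2) | ((p2 | (p3 & p4)) -> (p3 | p2))) -> (p2 -> (p2 & p3))) = 1 -> 0 = 0

0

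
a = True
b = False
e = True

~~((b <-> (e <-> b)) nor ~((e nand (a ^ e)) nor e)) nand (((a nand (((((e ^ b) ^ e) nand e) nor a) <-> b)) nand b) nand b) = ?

True

Substituting a=True, b=False, e=True:
e <-> b = True <-> False = False
b <-> (e <-> b) = False <-> False = True
a ^ e = True ^ True = False
e nand (a ^ e) = True nand False = True
(e nand (a ^ e)) nor e = True nor True = False
~((e nand (a ^ e)) nor e) = ~False = True
(b <-> (e <-> b)) nor ~((e nand (a ^ e)) nor e) = True nor True = False
~((b <-> (e <-> b)) nor ~((e nand (a ^ e)) nor e)) = ~False = True
~~((b <-> (e <-> b)) nor ~((e nand (a ^ e)) nor e)) = ~True = False
e ^ b = True ^ False = True
(e ^ b) ^ e = True ^ True = False
((e ^ b) ^ e) nand e = False nand True = True
(((e ^ b) ^ e) nand e) nor a = True nor True = False
((((e ^ b) ^ e) nand e) nor a) <-> b = False <-> False = True
a nand (((((e ^ b) ^ e) nand e) nor a) <-> b) = True nand True = False
(a nand (((((e ^ b) ^ e) nand e) nor a) <-> b)) nand b = False nand False = True
((a nand (((((e ^ b) ^ e) nand e) nor a) <-> b)) nand b) nand b = True nand False = True
~~((b <-> (e <-> b)) nor ~((e nand (a ^ e)) nor e)) nand (((a nand (((((e ^ b) ^ e) nand e) nor a) <-> b)) nand b) nand b) = False nand True = True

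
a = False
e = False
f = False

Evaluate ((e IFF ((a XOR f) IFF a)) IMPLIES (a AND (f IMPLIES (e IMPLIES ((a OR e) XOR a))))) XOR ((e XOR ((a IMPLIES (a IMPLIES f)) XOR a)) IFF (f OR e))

True

a XOR f = False XOR False = False
(a XOR f) IFF a = False IFF False = True
e IFF ((a XOR f) IFF a) = False IFF True = False
a OR e = False OR False = False
(a OR e) XOR a = False XOR False = False
e IMPLIES ((a OR e) XOR a) = False IMPLIES False = True
f IMPLIES (e IMPLIES ((a OR e) XOR a)) = False IMPLIES True = True
a AND (f IMPLIES (e IMPLIES ((a OR e) XOR a))) = False AND True = False
(e IFF ((a XOR f) IFF a)) IMPLIES (a AND (f IMPLIES (e IMPLIES ((a OR e) XOR a)))) = False IMPLIES False = True
a IMPLIES f = False IMPLIES False = True
a IMPLIES (a IMPLIES f) = False IMPLIES True = True
(a IMPLIES (a IMPLIES f)) XOR a = True XOR False = True
e XOR ((a IMPLIES (a IMPLIES f)) XOR a) = False XOR True = True
f OR e = False OR False = False
(e XOR ((a IMPLIES (a IMPLIES f)) XOR a)) IFF (f OR e) = True IFF False = False
((e IFF ((a XOR f) IFF a)) IMPLIES (a AND (f IMPLIES (e IMPLIES ((a OR e) XOR a))))) XOR ((e XOR ((a IMPLIES (a IMPLIES f)) XOR a)) IFF (f OR e)) = True XOR False = True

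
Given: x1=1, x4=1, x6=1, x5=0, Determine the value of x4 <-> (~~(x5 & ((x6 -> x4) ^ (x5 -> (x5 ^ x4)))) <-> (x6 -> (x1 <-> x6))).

Substituting x1=1, x4=1, x6=1, x5=0:
x6 -> x4 = 1 -> 1 = 1
x5 ^ x4 = 0 ^ 1 = 1
x5 -> (x5 ^ x4) = 0 -> 1 = 1
(x6 -> x4) ^ (x5 -> (x5 ^ x4)) = 1 ^ 1 = 0
x5 & ((x6 -> x4) ^ (x5 -> (x5 ^ x4))) = 0 & 0 = 0
~(x5 & ((x6 -> x4) ^ (x5 -> (x5 ^ x4)))) = ~0 = 1
~~(x5 & ((x6 -> x4) ^ (x5 -> (x5 ^ x4)))) = ~1 = 0
x1 <-> x6 = 1 <-> 1 = 1
x6 -> (x1 <-> x6) = 1 -> 1 = 1
~~(x5 & ((x6 -> x4) ^ (x5 -> (x5 ^ x4)))) <-> (x6 -> (x1 <-> x6)) = 0 <-> 1 = 0
x4 <-> (~~(x5 & ((x6 -> x4) ^ (x5 -> (x5 ^ x4)))) <-> (x6 -> (x1 <-> x6))) = 1 <-> 0 = 0

0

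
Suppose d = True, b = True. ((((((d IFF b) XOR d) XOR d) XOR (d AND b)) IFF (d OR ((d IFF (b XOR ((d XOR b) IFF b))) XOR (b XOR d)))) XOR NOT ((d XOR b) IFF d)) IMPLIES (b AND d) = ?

d IFF b = True IFF True = True
(d IFF b) XOR d = True XOR True = False
((d IFF b) XOR d) XOR d = False XOR True = True
d AND b = True AND True = True
(((d IFF b) XOR d) XOR d) XOR (d AND b) = True XOR True = False
d XOR b = True XOR True = False
(d XOR b) IFF b = False IFF True = False
b XOR ((d XOR b) IFF b) = True XOR False = True
d IFF (b XOR ((d XOR b) IFF b)) = True IFF True = True
b XOR d = True XOR True = False
(d IFF (b XOR ((d XOR b) IFF b))) XOR (b XOR d) = True XOR False = True
d OR ((d IFF (b XOR ((d XOR b) IFF b))) XOR (b XOR d)) = True OR True = True
((((d IFF b) XOR d) XOR d) XOR (d AND b)) IFF (d OR ((d IFF (b XOR ((d XOR b) IFF b))) XOR (b XOR d))) = False IFF True = False
d XOR b = True XOR True = False
(d XOR b) IFF d = False IFF True = False
NOT ((d XOR b) IFF d) = NOT False = True
(((((d IFF b) XOR d) XOR d) XOR (d AND b)) IFF (d OR ((d IFF (b XOR ((d XOR b) IFF b))) XOR (b XOR d)))) XOR NOT ((d XOR b) IFF d) = False XOR True = True
b AND d = True AND True = True
((((((d IFF b) XOR d) XOR d) XOR (d AND b)) IFF (d OR ((d IFF (b XOR ((d XOR b) IFF b))) XOR (b XOR d)))) XOR NOT ((d XOR b) IFF d)) IMPLIES (b AND d) = True IMPLIES True = True

True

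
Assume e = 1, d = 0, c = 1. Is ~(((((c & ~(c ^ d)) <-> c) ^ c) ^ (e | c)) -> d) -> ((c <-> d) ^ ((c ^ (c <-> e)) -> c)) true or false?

1

c ^ d = 1 ^ 0 = 1
~(c ^ d) = ~1 = 0
c & ~(c ^ d) = 1 & 0 = 0
(c & ~(c ^ d)) <-> c = 0 <-> 1 = 0
((c & ~(c ^ d)) <-> c) ^ c = 0 ^ 1 = 1
e | c = 1 | 1 = 1
(((c & ~(c ^ d)) <-> c) ^ c) ^ (e | c) = 1 ^ 1 = 0
((((c & ~(c ^ d)) <-> c) ^ c) ^ (e | c)) -> d = 0 -> 0 = 1
~(((((c & ~(c ^ d)) <-> c) ^ c) ^ (e | c)) -> d) = ~1 = 0
c <-> d = 1 <-> 0 = 0
c <-> e = 1 <-> 1 = 1
c ^ (c <-> e) = 1 ^ 1 = 0
(c ^ (c <-> e)) -> c = 0 -> 1 = 1
(c <-> d) ^ ((c ^ (c <-> e)) -> c) = 0 ^ 1 = 1
~(((((c & ~(c ^ d)) <-> c) ^ c) ^ (e | c)) -> d) -> ((c <-> d) ^ ((c ^ (c <-> e)) -> c)) = 0 -> 1 = 1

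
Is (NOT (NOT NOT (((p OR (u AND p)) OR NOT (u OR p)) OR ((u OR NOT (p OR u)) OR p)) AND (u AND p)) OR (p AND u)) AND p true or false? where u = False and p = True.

True

Substituting u=False, p=True:
u AND p = False AND True = False
p OR (u AND p) = True OR False = True
u OR p = False OR True = True
NOT (u OR p) = NOT True = False
(p OR (u AND p)) OR NOT (u OR p) = True OR False = True
p OR u = True OR False = True
NOT (p OR u) = NOT True = False
u OR NOT (p OR u) = False OR False = False
(u OR NOT (p OR u)) OR p = False OR True = True
((p OR (u AND p)) OR NOT (u OR p)) OR ((u OR NOT (p OR u)) OR p) = True OR True = True
NOT (((p OR (u AND p)) OR NOT (u OR p)) OR ((u OR NOT (p OR u)) OR p)) = NOT True = False
NOT NOT (((p OR (u AND p)) OR NOT (u OR p)) OR ((u OR NOT (p OR u)) OR p)) = NOT False = True
u AND p = False AND True = False
NOT NOT (((p OR (u AND p)) OR NOT (u OR p)) OR ((u OR NOT (p OR u)) OR p)) AND (u AND p) = True AND False = False
NOT (NOT NOT (((p OR (u AND p)) OR NOT (u OR p)) OR ((u OR NOT (p OR u)) OR p)) AND (u AND p)) = NOT False = True
p AND u = True AND False = False
NOT (NOT NOT (((p OR (u AND p)) OR NOT (u OR p)) OR ((u OR NOT (p OR u)) OR p)) AND (u AND p)) OR (p AND u) = True OR False = True
(NOT (NOT NOT (((p OR (u AND p)) OR NOT (u OR p)) OR ((u OR NOT (p OR u)) OR p)) AND (u AND p)) OR (p AND u)) AND p = True AND True = True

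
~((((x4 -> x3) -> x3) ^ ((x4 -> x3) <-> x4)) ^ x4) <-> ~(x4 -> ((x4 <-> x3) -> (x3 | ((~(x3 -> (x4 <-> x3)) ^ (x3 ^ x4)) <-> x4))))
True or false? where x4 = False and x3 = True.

True

x4 -> x3 = False -> True = True
(x4 -> x3) -> x3 = True -> True = True
x4 -> x3 = False -> True = True
(x4 -> x3) <-> x4 = True <-> False = False
((x4 -> x3) -> x3) ^ ((x4 -> x3) <-> x4) = True ^ False = True
(((x4 -> x3) -> x3) ^ ((x4 -> x3) <-> x4)) ^ x4 = True ^ False = True
~((((x4 -> x3) -> x3) ^ ((x4 -> x3) <-> x4)) ^ x4) = ~True = False
x4 <-> x3 = False <-> True = False
x4 <-> x3 = False <-> True = False
x3 -> (x4 <-> x3) = True -> False = False
~(x3 -> (x4 <-> x3)) = ~False = True
x3 ^ x4 = True ^ False = True
~(x3 -> (x4 <-> x3)) ^ (x3 ^ x4) = True ^ True = False
(~(x3 -> (x4 <-> x3)) ^ (x3 ^ x4)) <-> x4 = False <-> False = True
x3 | ((~(x3 -> (x4 <-> x3)) ^ (x3 ^ x4)) <-> x4) = True | True = True
(x4 <-> x3) -> (x3 | ((~(x3 -> (x4 <-> x3)) ^ (x3 ^ x4)) <-> x4)) = False -> True = True
x4 -> ((x4 <-> x3) -> (x3 | ((~(x3 -> (x4 <-> x3)) ^ (x3 ^ x4)) <-> x4))) = False -> True = True
~(x4 -> ((x4 <-> x3) -> (x3 | ((~(x3 -> (x4 <-> x3)) ^ (x3 ^ x4)) <-> x4)))) = ~True = False
~((((x4 -> x3) -> x3) ^ ((x4 -> x3) <-> x4)) ^ x4) <-> ~(x4 -> ((x4 <-> x3) -> (x3 | ((~(x3 -> (x4 <-> x3)) ^ (x3 ^ x4)) <-> x4)))) = False <-> False = True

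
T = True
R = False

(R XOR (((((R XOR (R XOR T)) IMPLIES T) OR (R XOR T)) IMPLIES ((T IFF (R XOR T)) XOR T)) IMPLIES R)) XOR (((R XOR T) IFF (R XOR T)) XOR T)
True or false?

R XOR T = False XOR True = True
R XOR (R XOR T) = False XOR True = True
(R XOR (R XOR T)) IMPLIES T = True IMPLIES True = True
R XOR T = False XOR True = True
((R XOR (R XOR T)) IMPLIES T) OR (R XOR T) = True OR True = True
R XOR T = False XOR True = True
T IFF (R XOR T) = True IFF True = True
(T IFF (R XOR T)) XOR T = True XOR True = False
(((R XOR (R XOR T)) IMPLIES T) OR (R XOR T)) IMPLIES ((T IFF (R XOR T)) XOR T) = True IMPLIES False = False
((((R XOR (R XOR T)) IMPLIES T) OR (R XOR T)) IMPLIES ((T IFF (R XOR T)) XOR T)) IMPLIES R = False IMPLIES False = True
R XOR (((((R XOR (R XOR T)) IMPLIES T) OR (R XOR T)) IMPLIES ((T IFF (R XOR T)) XOR T)) IMPLIES R) = False XOR True = True
R XOR T = False XOR True = True
R XOR T = False XOR True = True
(R XOR T) IFF (R XOR T) = True IFF True = True
((R XOR T) IFF (R XOR T)) XOR T = True XOR True = False
(R XOR (((((R XOR (R XOR T)) IMPLIES T) OR (R XOR T)) IMPLIES ((T IFF (R XOR T)) XOR T)) IMPLIES R)) XOR (((R XOR T) IFF (R XOR T)) XOR T) = True XOR False = True

True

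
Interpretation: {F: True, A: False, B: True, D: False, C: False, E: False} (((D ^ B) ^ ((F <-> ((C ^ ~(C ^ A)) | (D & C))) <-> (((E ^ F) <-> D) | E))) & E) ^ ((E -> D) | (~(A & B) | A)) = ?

D ^ B = False ^ True = True
C ^ A = False ^ False = False
~(C ^ A) = ~False = True
C ^ ~(C ^ A) = False ^ True = True
D & C = False & False = False
(C ^ ~(C ^ A)) | (D & C) = True | False = True
F <-> ((C ^ ~(C ^ A)) | (D & C)) = True <-> True = True
E ^ F = False ^ True = True
(E ^ F) <-> D = True <-> False = False
((E ^ F) <-> D) | E = False | False = False
(F <-> ((C ^ ~(C ^ A)) | (D & C))) <-> (((E ^ F) <-> D) | E) = True <-> False = False
(D ^ B) ^ ((F <-> ((C ^ ~(C ^ A)) | (D & C))) <-> (((E ^ F) <-> D) | E)) = True ^ False = True
((D ^ B) ^ ((F <-> ((C ^ ~(C ^ A)) | (D & C))) <-> (((E ^ F) <-> D) | E))) & E = True & False = False
E -> D = False -> False = True
A & B = False & True = False
~(A & B) = ~False = True
~(A & B) | A = True | False = True
(E -> D) | (~(A & B) | A) = True | True = True
(((D ^ B) ^ ((F <-> ((C ^ ~(C ^ A)) | (D & C))) <-> (((E ^ F) <-> D) | E))) & E) ^ ((E -> D) | (~(A & B) | A)) = False ^ True = True

True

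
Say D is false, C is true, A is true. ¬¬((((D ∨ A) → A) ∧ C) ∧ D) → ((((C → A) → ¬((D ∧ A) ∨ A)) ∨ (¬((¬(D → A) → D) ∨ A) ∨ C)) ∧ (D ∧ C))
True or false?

Substituting D=False, C=True, A=True:
D ∨ A = False ∨ True = True
(D ∨ A) → A = True → True = True
((D ∨ A) → A) ∧ C = True ∧ True = True
(((D ∨ A) → A) ∧ C) ∧ D = True ∧ False = False
¬((((D ∨ A) → A) ∧ C) ∧ D) = ¬False = True
¬¬((((D ∨ A) → A) ∧ C) ∧ D) = ¬True = False
C → A = True → True = True
D ∧ A = False ∧ True = False
(D ∧ A) ∨ A = False ∨ True = True
¬((D ∧ A) ∨ A) = ¬True = False
(C → A) → ¬((D ∧ A) ∨ A) = True → False = False
D → A = False → True = True
¬(D → A) = ¬True = False
¬(D → A) → D = False → False = True
(¬(D → A) → D) ∨ A = True ∨ True = True
¬((¬(D → A) → D) ∨ A) = ¬True = False
¬((¬(D → A) → D) ∨ A) ∨ C = False ∨ True = True
((C → A) → ¬((D ∧ A) ∨ A)) ∨ (¬((¬(D → A) → D) ∨ A) ∨ C) = False ∨ True = True
D ∧ C = False ∧ True = False
(((C → A) → ¬((D ∧ A) ∨ A)) ∨ (¬((¬(D → A) → D) ∨ A) ∨ C)) ∧ (D ∧ C) = True ∧ False = False
¬¬((((D ∨ A) → A) ∧ C) ∧ D) → ((((C → A) → ¬((D ∧ A) ∨ A)) ∨ (¬((¬(D → A) → D) ∨ A) ∨ C)) ∧ (D ∧ C)) = False → False = True

True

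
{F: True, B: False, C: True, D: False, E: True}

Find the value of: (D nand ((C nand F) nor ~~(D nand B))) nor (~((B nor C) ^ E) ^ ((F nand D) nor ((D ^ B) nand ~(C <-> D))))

False

C nand F = True nand True = False
D nand B = False nand False = True
~(D nand B) = ~True = False
~~(D nand B) = ~False = True
(C nand F) nor ~~(D nand B) = False nor True = False
D nand ((C nand F) nor ~~(D nand B)) = False nand False = True
B nor C = False nor True = False
(B nor C) ^ E = False ^ True = True
~((B nor C) ^ E) = ~True = False
F nand D = True nand False = True
D ^ B = False ^ False = False
C <-> D = True <-> False = False
~(C <-> D) = ~False = True
(D ^ B) nand ~(C <-> D) = False nand True = True
(F nand D) nor ((D ^ B) nand ~(C <-> D)) = True nor True = False
~((B nor C) ^ E) ^ ((F nand D) nor ((D ^ B) nand ~(C <-> D))) = False ^ False = False
(D nand ((C nand F) nor ~~(D nand B))) nor (~((B nor C) ^ E) ^ ((F nand D) nor ((D ^ B) nand ~(C <-> D)))) = True nor False = False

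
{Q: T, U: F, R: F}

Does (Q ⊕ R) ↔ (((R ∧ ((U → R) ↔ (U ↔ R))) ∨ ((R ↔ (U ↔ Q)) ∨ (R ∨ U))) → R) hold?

F

Q ⊕ R = T ⊕ F = T
U → R = F → F = T
U ↔ R = F ↔ F = T
(U → R) ↔ (U ↔ R) = T ↔ T = T
R ∧ ((U → R) ↔ (U ↔ R)) = F ∧ T = F
U ↔ Q = F ↔ T = F
R ↔ (U ↔ Q) = F ↔ F = T
R ∨ U = F ∨ F = F
(R ↔ (U ↔ Q)) ∨ (R ∨ U) = T ∨ F = T
(R ∧ ((U → R) ↔ (U ↔ R))) ∨ ((R ↔ (U ↔ Q)) ∨ (R ∨ U)) = F ∨ T = T
((R ∧ ((U → R) ↔ (U ↔ R))) ∨ ((R ↔ (U ↔ Q)) ∨ (R ∨ U))) → R = T → F = F
(Q ⊕ R) ↔ (((R ∧ ((U → R) ↔ (U ↔ R))) ∨ ((R ↔ (U ↔ Q)) ∨ (R ∨ U))) → R) = T ↔ F = F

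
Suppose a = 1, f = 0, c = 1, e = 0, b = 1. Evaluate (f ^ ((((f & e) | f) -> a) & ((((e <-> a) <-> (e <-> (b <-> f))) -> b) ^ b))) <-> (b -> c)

0

Substituting a=1, f=0, c=1, e=0, b=1:
f & e = 0 & 0 = 0
(f & e) | f = 0 | 0 = 0
((f & e) | f) -> a = 0 -> 1 = 1
e <-> a = 0 <-> 1 = 0
b <-> f = 1 <-> 0 = 0
e <-> (b <-> f) = 0 <-> 0 = 1
(e <-> a) <-> (e <-> (b <-> f)) = 0 <-> 1 = 0
((e <-> a) <-> (e <-> (b <-> f))) -> b = 0 -> 1 = 1
(((e <-> a) <-> (e <-> (b <-> f))) -> b) ^ b = 1 ^ 1 = 0
(((f & e) | f) -> a) & ((((e <-> a) <-> (e <-> (b <-> f))) -> b) ^ b) = 1 & 0 = 0
f ^ ((((f & e) | f) -> a) & ((((e <-> a) <-> (e <-> (b <-> f))) -> b) ^ b)) = 0 ^ 0 = 0
b -> c = 1 -> 1 = 1
(f ^ ((((f & e) | f) -> a) & ((((e <-> a) <-> (e <-> (b <-> f))) -> b) ^ b))) <-> (b -> c) = 0 <-> 1 = 0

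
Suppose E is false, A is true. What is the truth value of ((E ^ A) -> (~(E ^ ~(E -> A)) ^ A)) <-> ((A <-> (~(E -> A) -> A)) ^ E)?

E ^ A = F ^ T = T
E -> A = F -> T = T
~(E -> A) = ~T = F
E ^ ~(E -> A) = F ^ F = F
~(E ^ ~(E -> A)) = ~F = T
~(E ^ ~(E -> A)) ^ A = T ^ T = F
(E ^ A) -> (~(E ^ ~(E -> A)) ^ A) = T -> F = F
E -> A = F -> T = T
~(E -> A) = ~T = F
~(E -> A) -> A = F -> T = T
A <-> (~(E -> A) -> A) = T <-> T = T
(A <-> (~(E -> A) -> A)) ^ E = T ^ F = T
((E ^ A) -> (~(E ^ ~(E -> A)) ^ A)) <-> ((A <-> (~(E -> A) -> A)) ^ E) = F <-> T = F

F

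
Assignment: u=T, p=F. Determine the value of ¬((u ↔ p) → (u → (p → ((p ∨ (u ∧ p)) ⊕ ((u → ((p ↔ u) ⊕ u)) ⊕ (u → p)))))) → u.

u ↔ p = T ↔ F = F
u ∧ p = T ∧ F = F
p ∨ (u ∧ p) = F ∨ F = F
p ↔ u = F ↔ T = F
(p ↔ u) ⊕ u = F ⊕ T = T
u → ((p ↔ u) ⊕ u) = T → T = T
u → p = T → F = F
(u → ((p ↔ u) ⊕ u)) ⊕ (u → p) = T ⊕ F = T
(p ∨ (u ∧ p)) ⊕ ((u → ((p ↔ u) ⊕ u)) ⊕ (u → p)) = F ⊕ T = T
p → ((p ∨ (u ∧ p)) ⊕ ((u → ((p ↔ u) ⊕ u)) ⊕ (u → p))) = F → T = T
u → (p → ((p ∨ (u ∧ p)) ⊕ ((u → ((p ↔ u) ⊕ u)) ⊕ (u → p)))) = T → T = T
(u ↔ p) → (u → (p → ((p ∨ (u ∧ p)) ⊕ ((u → ((p ↔ u) ⊕ u)) ⊕ (u → p))))) = F → T = T
¬((u ↔ p) → (u → (p → ((p ∨ (u ∧ p)) ⊕ ((u → ((p ↔ u) ⊕ u)) ⊕ (u → p)))))) = ¬T = F
¬((u ↔ p) → (u → (p → ((p ∨ (u ∧ p)) ⊕ ((u → ((p ↔ u) ⊕ u)) ⊕ (u → p)))))) → u = F → T = T

T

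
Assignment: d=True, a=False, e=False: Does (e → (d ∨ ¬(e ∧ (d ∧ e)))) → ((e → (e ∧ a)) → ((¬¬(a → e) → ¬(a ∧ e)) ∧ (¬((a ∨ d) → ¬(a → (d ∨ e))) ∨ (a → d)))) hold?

d ∧ e = True ∧ False = False
e ∧ (d ∧ e) = False ∧ False = False
¬(e ∧ (d ∧ e)) = ¬False = True
d ∨ ¬(e ∧ (d ∧ e)) = True ∨ True = True
e → (d ∨ ¬(e ∧ (d ∧ e))) = False → True = True
e ∧ a = False ∧ False = False
e → (e ∧ a) = False → False = True
a → e = False → False = True
¬(a → e) = ¬True = False
¬¬(a → e) = ¬False = True
a ∧ e = False ∧ False = False
¬(a ∧ e) = ¬False = True
¬¬(a → e) → ¬(a ∧ e) = True → True = True
a ∨ d = False ∨ True = True
d ∨ e = True ∨ False = True
a → (d ∨ e) = False → True = True
¬(a → (d ∨ e)) = ¬True = False
(a ∨ d) → ¬(a → (d ∨ e)) = True → False = False
¬((a ∨ d) → ¬(a → (d ∨ e))) = ¬False = True
a → d = False → True = True
¬((a ∨ d) → ¬(a → (d ∨ e))) ∨ (a → d) = True ∨ True = True
(¬¬(a → e) → ¬(a ∧ e)) ∧ (¬((a ∨ d) → ¬(a → (d ∨ e))) ∨ (a → d)) = True ∧ True = True
(e → (e ∧ a)) → ((¬¬(a → e) → ¬(a ∧ e)) ∧ (¬((a ∨ d) → ¬(a → (d ∨ e))) ∨ (a → d))) = True → True = True
(e → (d ∨ ¬(e ∧ (d ∧ e)))) → ((e → (e ∧ a)) → ((¬¬(a → e) → ¬(a ∧ e)) ∧ (¬((a ∨ d) → ¬(a → (d ∨ e))) ∨ (a → d)))) = True → True = True

True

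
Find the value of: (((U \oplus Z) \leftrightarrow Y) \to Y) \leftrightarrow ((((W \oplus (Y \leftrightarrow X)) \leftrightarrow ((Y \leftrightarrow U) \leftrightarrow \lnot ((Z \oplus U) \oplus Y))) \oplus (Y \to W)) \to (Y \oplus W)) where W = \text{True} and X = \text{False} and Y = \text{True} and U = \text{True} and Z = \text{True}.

Substituting W=\text{True}, X=\text{False}, Y=\text{True}, U=\text{True}, Z=\text{True}:
U \oplus Z = \text{True} \oplus \text{True} = \text{False}
(U \oplus Z) \leftrightarrow Y = \text{False} \leftrightarrow \text{True} = \text{False}
((U \oplus Z) \leftrightarrow Y) \to Y = \text{False} \to \text{True} = \text{True}
Y \leftrightarrow X = \text{True} \leftrightarrow \text{False} = \text{False}
W \oplus (Y \leftrightarrow X) = \text{True} \oplus \text{False} = \text{True}
Y \leftrightarrow U = \text{True} \leftrightarrow \text{True} = \text{True}
Z \oplus U = \text{True} \oplus \text{True} = \text{False}
(Z \oplus U) \oplus Y = \text{False} \oplus \text{True} = \text{True}
\lnot ((Z \oplus U) \oplus Y) = \lnot \text{True} = \text{False}
(Y \leftrightarrow U) \leftrightarrow \lnot ((Z \oplus U) \oplus Y) = \text{True} \leftrightarrow \text{False} = \text{False}
(W \oplus (Y \leftrightarrow X)) \leftrightarrow ((Y \leftrightarrow U) \leftrightarrow \lnot ((Z \oplus U) \oplus Y)) = \text{True} \leftrightarrow \text{False} = \text{False}
Y \to W = \text{True} \to \text{True} = \text{True}
((W \oplus (Y \leftrightarrow X)) \leftrightarrow ((Y \leftrightarrow U) \leftrightarrow \lnot ((Z \oplus U) \oplus Y))) \oplus (Y \to W) = \text{False} \oplus \text{True} = \text{True}
Y \oplus W = \text{True} \oplus \text{True} = \text{False}
(((W \oplus (Y \leftrightarrow X)) \leftrightarrow ((Y \leftrightarrow U) \leftrightarrow \lnot ((Z \oplus U) \oplus Y))) \oplus (Y \to W)) \to (Y \oplus W) = \text{True} \to \text{False} = \text{False}
(((U \oplus Z) \leftrightarrow Y) \to Y) \leftrightarrow ((((W \oplus (Y \leftrightarrow X)) \leftrightarrow ((Y \leftrightarrow U) \leftrightarrow \lnot ((Z \oplus U) \oplus Y))) \oplus (Y \to W)) \to (Y \oplus W)) = \text{True} \leftrightarrow \text{False} = \text{False}

\text{False}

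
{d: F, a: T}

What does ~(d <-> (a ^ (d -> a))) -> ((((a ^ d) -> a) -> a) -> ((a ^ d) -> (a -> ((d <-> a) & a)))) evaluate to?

Substituting d=F, a=T:
d -> a = F -> T = T
a ^ (d -> a) = T ^ T = F
d <-> (a ^ (d -> a)) = F <-> F = T
~(d <-> (a ^ (d -> a))) = ~T = F
a ^ d = T ^ F = T
(a ^ d) -> a = T -> T = T
((a ^ d) -> a) -> a = T -> T = T
a ^ d = T ^ F = T
d <-> a = F <-> T = F
(d <-> a) & a = F & T = F
a -> ((d <-> a) & a) = T -> F = F
(a ^ d) -> (a -> ((d <-> a) & a)) = T -> F = F
(((a ^ d) -> a) -> a) -> ((a ^ d) -> (a -> ((d <-> a) & a))) = T -> F = F
~(d <-> (a ^ (d -> a))) -> ((((a ^ d) -> a) -> a) -> ((a ^ d) -> (a -> ((d <-> a) & a)))) = F -> F = T

T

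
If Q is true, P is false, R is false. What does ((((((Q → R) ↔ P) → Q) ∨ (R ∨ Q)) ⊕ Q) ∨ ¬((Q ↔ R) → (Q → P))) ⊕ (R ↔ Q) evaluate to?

F

Q → R = T → F = F
(Q → R) ↔ P = F ↔ F = T
((Q → R) ↔ P) → Q = T → T = T
R ∨ Q = F ∨ T = T
(((Q → R) ↔ P) → Q) ∨ (R ∨ Q) = T ∨ T = T
((((Q → R) ↔ P) → Q) ∨ (R ∨ Q)) ⊕ Q = T ⊕ T = F
Q ↔ R = T ↔ F = F
Q → P = T → F = F
(Q ↔ R) → (Q → P) = F → F = T
¬((Q ↔ R) → (Q → P)) = ¬T = F
(((((Q → R) ↔ P) → Q) ∨ (R ∨ Q)) ⊕ Q) ∨ ¬((Q ↔ R) → (Q → P)) = F ∨ F = F
R ↔ Q = F ↔ T = F
((((((Q → R) ↔ P) → Q) ∨ (R ∨ Q)) ⊕ Q) ∨ ¬((Q ↔ R) → (Q → P))) ⊕ (R ↔ Q) = F ⊕ F = F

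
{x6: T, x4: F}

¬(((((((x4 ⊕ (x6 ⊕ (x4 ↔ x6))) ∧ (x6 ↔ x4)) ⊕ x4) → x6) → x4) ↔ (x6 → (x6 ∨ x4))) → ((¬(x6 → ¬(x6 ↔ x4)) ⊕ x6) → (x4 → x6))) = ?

x4 ↔ x6 = F ↔ T = F
x6 ⊕ (x4 ↔ x6) = T ⊕ F = T
x4 ⊕ (x6 ⊕ (x4 ↔ x6)) = F ⊕ T = T
x6 ↔ x4 = T ↔ F = F
(x4 ⊕ (x6 ⊕ (x4 ↔ x6))) ∧ (x6 ↔ x4) = T ∧ F = F
((x4 ⊕ (x6 ⊕ (x4 ↔ x6))) ∧ (x6 ↔ x4)) ⊕ x4 = F ⊕ F = F
(((x4 ⊕ (x6 ⊕ (x4 ↔ x6))) ∧ (x6 ↔ x4)) ⊕ x4) → x6 = F → T = T
((((x4 ⊕ (x6 ⊕ (x4 ↔ x6))) ∧ (x6 ↔ x4)) ⊕ x4) → x6) → x4 = T → F = F
x6 ∨ x4 = T ∨ F = T
x6 → (x6 ∨ x4) = T → T = T
(((((x4 ⊕ (x6 ⊕ (x4 ↔ x6))) ∧ (x6 ↔ x4)) ⊕ x4) → x6) → x4) ↔ (x6 → (x6 ∨ x4)) = F ↔ T = F
x6 ↔ x4 = T ↔ F = F
¬(x6 ↔ x4) = ¬F = T
x6 → ¬(x6 ↔ x4) = T → T = T
¬(x6 → ¬(x6 ↔ x4)) = ¬T = F
¬(x6 → ¬(x6 ↔ x4)) ⊕ x6 = F ⊕ T = T
x4 → x6 = F → T = T
(¬(x6 → ¬(x6 ↔ x4)) ⊕ x6) → (x4 → x6) = T → T = T
((((((x4 ⊕ (x6 ⊕ (x4 ↔ x6))) ∧ (x6 ↔ x4)) ⊕ x4) → x6) → x4) ↔ (x6 → (x6 ∨ x4))) → ((¬(x6 → ¬(x6 ↔ x4)) ⊕ x6) → (x4 → x6)) = F → T = T
¬(((((((x4 ⊕ (x6 ⊕ (x4 ↔ x6))) ∧ (x6 ↔ x4)) ⊕ x4) → x6) → x4) ↔ (x6 → (x6 ∨ x4))) → ((¬(x6 → ¬(x6 ↔ x4)) ⊕ x6) → (x4 → x6))) = ¬T = F

F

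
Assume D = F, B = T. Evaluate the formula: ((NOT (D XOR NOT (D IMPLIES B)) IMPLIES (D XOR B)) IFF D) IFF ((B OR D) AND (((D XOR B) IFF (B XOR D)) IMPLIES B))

D IMPLIES B = F IMPLIES T = T
NOT (D IMPLIES B) = NOT T = F
D XOR NOT (D IMPLIES B) = F XOR F = F
NOT (D XOR NOT (D IMPLIES B)) = NOT F = T
D XOR B = F XOR T = T
NOT (D XOR NOT (D IMPLIES B)) IMPLIES (D XOR B) = T IMPLIES T = T
(NOT (D XOR NOT (D IMPLIES B)) IMPLIES (D XOR B)) IFF D = T IFF F = F
B OR D = T OR F = T
D XOR B = F XOR T = T
B XOR D = T XOR F = T
(D XOR B) IFF (B XOR D) = T IFF T = T
((D XOR B) IFF (B XOR D)) IMPLIES B = T IMPLIES T = T
(B OR D) AND (((D XOR B) IFF (B XOR D)) IMPLIES B) = T AND T = T
((NOT (D XOR NOT (D IMPLIES B)) IMPLIES (D XOR B)) IFF D) IFF ((B OR D) AND (((D XOR B) IFF (B XOR D)) IMPLIES B)) = F IFF T = F

F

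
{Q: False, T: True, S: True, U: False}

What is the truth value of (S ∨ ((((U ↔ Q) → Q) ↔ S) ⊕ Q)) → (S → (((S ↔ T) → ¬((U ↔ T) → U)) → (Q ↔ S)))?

True

Substituting Q=False, T=True, S=True, U=False:
U ↔ Q = False ↔ False = True
(U ↔ Q) → Q = True → False = False
((U ↔ Q) → Q) ↔ S = False ↔ True = False
(((U ↔ Q) → Q) ↔ S) ⊕ Q = False ⊕ False = False
S ∨ ((((U ↔ Q) → Q) ↔ S) ⊕ Q) = True ∨ False = True
S ↔ T = True ↔ True = True
U ↔ T = False ↔ True = False
(U ↔ T) → U = False → False = True
¬((U ↔ T) → U) = ¬True = False
(S ↔ T) → ¬((U ↔ T) → U) = True → False = False
Q ↔ S = False ↔ True = False
((S ↔ T) → ¬((U ↔ T) → U)) → (Q ↔ S) = False → False = True
S → (((S ↔ T) → ¬((U ↔ T) → U)) → (Q ↔ S)) = True → True = True
(S ∨ ((((U ↔ Q) → Q) ↔ S) ⊕ Q)) → (S → (((S ↔ T) → ¬((U ↔ T) → U)) → (Q ↔ S))) = True → True = True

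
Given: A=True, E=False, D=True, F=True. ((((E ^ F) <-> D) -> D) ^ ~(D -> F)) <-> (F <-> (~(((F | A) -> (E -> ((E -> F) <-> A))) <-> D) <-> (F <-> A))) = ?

False

E ^ F = False ^ True = True
(E ^ F) <-> D = True <-> True = True
((E ^ F) <-> D) -> D = True -> True = True
D -> F = True -> True = True
~(D -> F) = ~True = False
(((E ^ F) <-> D) -> D) ^ ~(D -> F) = True ^ False = True
F | A = True | True = True
E -> F = False -> True = True
(E -> F) <-> A = True <-> True = True
E -> ((E -> F) <-> A) = False -> True = True
(F | A) -> (E -> ((E -> F) <-> A)) = True -> True = True
((F | A) -> (E -> ((E -> F) <-> A))) <-> D = True <-> True = True
~(((F | A) -> (E -> ((E -> F) <-> A))) <-> D) = ~True = False
F <-> A = True <-> True = True
~(((F | A) -> (E -> ((E -> F) <-> A))) <-> D) <-> (F <-> A) = False <-> True = False
F <-> (~(((F | A) -> (E -> ((E -> F) <-> A))) <-> D) <-> (F <-> A)) = True <-> False = False
((((E ^ F) <-> D) -> D) ^ ~(D -> F)) <-> (F <-> (~(((F | A) -> (E -> ((E -> F) <-> A))) <-> D) <-> (F <-> A))) = True <-> False = False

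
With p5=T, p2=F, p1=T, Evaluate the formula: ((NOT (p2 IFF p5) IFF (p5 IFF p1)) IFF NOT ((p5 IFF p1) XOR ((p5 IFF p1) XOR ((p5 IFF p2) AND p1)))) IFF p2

p2 IFF p5 = F IFF T = F
NOT (p2 IFF p5) = NOT F = T
p5 IFF p1 = T IFF T = T
NOT (p2 IFF p5) IFF (p5 IFF p1) = T IFF T = T
p5 IFF p1 = T IFF T = T
p5 IFF p1 = T IFF T = T
p5 IFF p2 = T IFF F = F
(p5 IFF p2) AND p1 = F AND T = F
(p5 IFF p1) XOR ((p5 IFF p2) AND p1) = T XOR F = T
(p5 IFF p1) XOR ((p5 IFF p1) XOR ((p5 IFF p2) AND p1)) = T XOR T = F
NOT ((p5 IFF p1) XOR ((p5 IFF p1) XOR ((p5 IFF p2) AND p1))) = NOT F = T
(NOT (p2 IFF p5) IFF (p5 IFF p1)) IFF NOT ((p5 IFF p1) XOR ((p5 IFF p1) XOR ((p5 IFF p2) AND p1))) = T IFF T = T
((NOT (p2 IFF p5) IFF (p5 IFF p1)) IFF NOT ((p5 IFF p1) XOR ((p5 IFF p1) XOR ((p5 IFF p2) AND p1)))) IFF p2 = T IFF F = F

F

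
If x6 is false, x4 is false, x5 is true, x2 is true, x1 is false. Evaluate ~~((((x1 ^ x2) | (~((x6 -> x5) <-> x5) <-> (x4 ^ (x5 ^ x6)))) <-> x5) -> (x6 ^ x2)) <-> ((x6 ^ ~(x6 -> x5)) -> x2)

Substituting x6=0, x4=0, x5=1, x2=1, x1=0:
x1 ^ x2 = 0 ^ 1 = 1
x6 -> x5 = 0 -> 1 = 1
(x6 -> x5) <-> x5 = 1 <-> 1 = 1
~((x6 -> x5) <-> x5) = ~1 = 0
x5 ^ x6 = 1 ^ 0 = 1
x4 ^ (x5 ^ x6) = 0 ^ 1 = 1
~((x6 -> x5) <-> x5) <-> (x4 ^ (x5 ^ x6)) = 0 <-> 1 = 0
(x1 ^ x2) | (~((x6 -> x5) <-> x5) <-> (x4 ^ (x5 ^ x6))) = 1 | 0 = 1
((x1 ^ x2) | (~((x6 -> x5) <-> x5) <-> (x4 ^ (x5 ^ x6)))) <-> x5 = 1 <-> 1 = 1
x6 ^ x2 = 0 ^ 1 = 1
(((x1 ^ x2) | (~((x6 -> x5) <-> x5) <-> (x4 ^ (x5 ^ x6)))) <-> x5) -> (x6 ^ x2) = 1 -> 1 = 1
~((((x1 ^ x2) | (~((x6 -> x5) <-> x5) <-> (x4 ^ (x5 ^ x6)))) <-> x5) -> (x6 ^ x2)) = ~1 = 0
~~((((x1 ^ x2) | (~((x6 -> x5) <-> x5) <-> (x4 ^ (x5 ^ x6)))) <-> x5) -> (x6 ^ x2)) = ~0 = 1
x6 -> x5 = 0 -> 1 = 1
~(x6 -> x5) = ~1 = 0
x6 ^ ~(x6 -> x5) = 0 ^ 0 = 0
(x6 ^ ~(x6 -> x5)) -> x2 = 0 -> 1 = 1
~~((((x1 ^ x2) | (~((x6 -> x5) <-> x5) <-> (x4 ^ (x5 ^ x6)))) <-> x5) -> (x6 ^ x2)) <-> ((x6 ^ ~(x6 -> x5)) -> x2) = 1 <-> 1 = 1

1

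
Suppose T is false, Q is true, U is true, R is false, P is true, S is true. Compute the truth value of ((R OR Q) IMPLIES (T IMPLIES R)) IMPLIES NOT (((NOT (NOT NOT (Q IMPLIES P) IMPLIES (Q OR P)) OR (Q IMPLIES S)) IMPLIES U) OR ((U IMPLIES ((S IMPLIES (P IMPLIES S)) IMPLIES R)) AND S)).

Substituting T=false, Q=true, U=true, R=false, P=true, S=true:
R OR Q = false OR true = true
T IMPLIES R = false IMPLIES false = true
(R OR Q) IMPLIES (T IMPLIES R) = true IMPLIES true = true
Q IMPLIES P = true IMPLIES true = true
NOT (Q IMPLIES P) = NOT true = false
NOT NOT (Q IMPLIES P) = NOT false = true
Q OR P = true OR true = true
NOT NOT (Q IMPLIES P) IMPLIES (Q OR P) = true IMPLIES true = true
NOT (NOT NOT (Q IMPLIES P) IMPLIES (Q OR P)) = NOT true = false
Q IMPLIES S = true IMPLIES true = true
NOT (NOT NOT (Q IMPLIES P) IMPLIES (Q OR P)) OR (Q IMPLIES S) = false OR true = true
(NOT (NOT NOT (Q IMPLIES P) IMPLIES (Q OR P)) OR (Q IMPLIES S)) IMPLIES U = true IMPLIES true = true
P IMPLIES S = true IMPLIES true = true
S IMPLIES (P IMPLIES S) = true IMPLIES true = true
(S IMPLIES (P IMPLIES S)) IMPLIES R = true IMPLIES false = false
U IMPLIES ((S IMPLIES (P IMPLIES S)) IMPLIES R) = true IMPLIES false = false
(U IMPLIES ((S IMPLIES (P IMPLIES S)) IMPLIES R)) AND S = false AND true = false
((NOT (NOT NOT (Q IMPLIES P) IMPLIES (Q OR P)) OR (Q IMPLIES S)) IMPLIES U) OR ((U IMPLIES ((S IMPLIES (P IMPLIES S)) IMPLIES R)) AND S) = true OR false = true
NOT (((NOT (NOT NOT (Q IMPLIES P) IMPLIES (Q OR P)) OR (Q IMPLIES S)) IMPLIES U) OR ((U IMPLIES ((S IMPLIES (P IMPLIES S)) IMPLIES R)) AND S)) = NOT true = false
((R OR Q) IMPLIES (T IMPLIES R)) IMPLIES NOT (((NOT (NOT NOT (Q IMPLIES P) IMPLIES (Q OR P)) OR (Q IMPLIES S)) IMPLIES U) OR ((U IMPLIES ((S IMPLIES (P IMPLIES S)) IMPLIES R)) AND S)) = true IMPLIES false = false

false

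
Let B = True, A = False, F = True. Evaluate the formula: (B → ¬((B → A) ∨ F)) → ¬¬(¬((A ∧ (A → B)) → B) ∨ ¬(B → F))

B → A = True → False = False
(B → A) ∨ F = False ∨ True = True
¬((B → A) ∨ F) = ¬True = False
B → ¬((B → A) ∨ F) = True → False = False
A → B = False → True = True
A ∧ (A → B) = False ∧ True = False
(A ∧ (A → B)) → B = False → True = True
¬((A ∧ (A → B)) → B) = ¬True = False
B → F = True → True = True
¬(B → F) = ¬True = False
¬((A ∧ (A → B)) → B) ∨ ¬(B → F) = False ∨ False = False
¬(¬((A ∧ (A → B)) → B) ∨ ¬(B → F)) = ¬False = True
¬¬(¬((A ∧ (A → B)) → B) ∨ ¬(B → F)) = ¬True = False
(B → ¬((B → A) ∨ F)) → ¬¬(¬((A ∧ (A → B)) → B) ∨ ¬(B → F)) = False → False = True

True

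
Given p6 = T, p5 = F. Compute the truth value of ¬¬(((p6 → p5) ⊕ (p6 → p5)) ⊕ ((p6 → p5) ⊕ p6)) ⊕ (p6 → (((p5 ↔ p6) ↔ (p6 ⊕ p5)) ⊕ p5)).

p6 → p5 = T → F = F
p6 → p5 = T → F = F
(p6 → p5) ⊕ (p6 → p5) = F ⊕ F = F
p6 → p5 = T → F = F
(p6 → p5) ⊕ p6 = F ⊕ T = T
((p6 → p5) ⊕ (p6 → p5)) ⊕ ((p6 → p5) ⊕ p6) = F ⊕ T = T
¬(((p6 → p5) ⊕ (p6 → p5)) ⊕ ((p6 → p5) ⊕ p6)) = ¬T = F
¬¬(((p6 → p5) ⊕ (p6 → p5)) ⊕ ((p6 → p5) ⊕ p6)) = ¬F = T
p5 ↔ p6 = F ↔ T = F
p6 ⊕ p5 = T ⊕ F = T
(p5 ↔ p6) ↔ (p6 ⊕ p5) = F ↔ T = F
((p5 ↔ p6) ↔ (p6 ⊕ p5)) ⊕ p5 = F ⊕ F = F
p6 → (((p5 ↔ p6) ↔ (p6 ⊕ p5)) ⊕ p5) = T → F = F
¬¬(((p6 → p5) ⊕ (p6 → p5)) ⊕ ((p6 → p5) ⊕ p6)) ⊕ (p6 → (((p5 ↔ p6) ↔ (p6 ⊕ p5)) ⊕ p5)) = T ⊕ F = T

T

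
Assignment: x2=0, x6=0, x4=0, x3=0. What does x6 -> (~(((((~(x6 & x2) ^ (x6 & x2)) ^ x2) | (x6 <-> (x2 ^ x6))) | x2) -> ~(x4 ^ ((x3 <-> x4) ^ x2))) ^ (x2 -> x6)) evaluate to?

1

Substituting x2=0, x6=0, x4=0, x3=0:
x6 & x2 = 0 & 0 = 0
~(x6 & x2) = ~0 = 1
x6 & x2 = 0 & 0 = 0
~(x6 & x2) ^ (x6 & x2) = 1 ^ 0 = 1
(~(x6 & x2) ^ (x6 & x2)) ^ x2 = 1 ^ 0 = 1
x2 ^ x6 = 0 ^ 0 = 0
x6 <-> (x2 ^ x6) = 0 <-> 0 = 1
((~(x6 & x2) ^ (x6 & x2)) ^ x2) | (x6 <-> (x2 ^ x6)) = 1 | 1 = 1
(((~(x6 & x2) ^ (x6 & x2)) ^ x2) | (x6 <-> (x2 ^ x6))) | x2 = 1 | 0 = 1
x3 <-> x4 = 0 <-> 0 = 1
(x3 <-> x4) ^ x2 = 1 ^ 0 = 1
x4 ^ ((x3 <-> x4) ^ x2) = 0 ^ 1 = 1
~(x4 ^ ((x3 <-> x4) ^ x2)) = ~1 = 0
((((~(x6 & x2) ^ (x6 & x2)) ^ x2) | (x6 <-> (x2 ^ x6))) | x2) -> ~(x4 ^ ((x3 <-> x4) ^ x2)) = 1 -> 0 = 0
~(((((~(x6 & x2) ^ (x6 & x2)) ^ x2) | (x6 <-> (x2 ^ x6))) | x2) -> ~(x4 ^ ((x3 <-> x4) ^ x2))) = ~0 = 1
x2 -> x6 = 0 -> 0 = 1
~(((((~(x6 & x2) ^ (x6 & x2)) ^ x2) | (x6 <-> (x2 ^ x6))) | x2) -> ~(x4 ^ ((x3 <-> x4) ^ x2))) ^ (x2 -> x6) = 1 ^ 1 = 0
x6 -> (~(((((~(x6 & x2) ^ (x6 & x2)) ^ x2) | (x6 <-> (x2 ^ x6))) | x2) -> ~(x4 ^ ((x3 <-> x4) ^ x2))) ^ (x2 -> x6)) = 0 -> 0 = 1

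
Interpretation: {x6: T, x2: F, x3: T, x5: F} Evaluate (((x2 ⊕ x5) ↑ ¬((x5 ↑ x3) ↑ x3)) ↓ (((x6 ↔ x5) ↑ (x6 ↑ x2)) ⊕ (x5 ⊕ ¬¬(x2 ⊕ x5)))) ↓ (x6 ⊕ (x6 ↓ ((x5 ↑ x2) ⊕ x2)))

F

x2 ⊕ x5 = F ⊕ F = F
x5 ↑ x3 = F ↑ T = T
(x5 ↑ x3) ↑ x3 = T ↑ T = F
¬((x5 ↑ x3) ↑ x3) = ¬F = T
(x2 ⊕ x5) ↑ ¬((x5 ↑ x3) ↑ x3) = F ↑ T = T
x6 ↔ x5 = T ↔ F = F
x6 ↑ x2 = T ↑ F = T
(x6 ↔ x5) ↑ (x6 ↑ x2) = F ↑ T = T
x2 ⊕ x5 = F ⊕ F = F
¬(x2 ⊕ x5) = ¬F = T
¬¬(x2 ⊕ x5) = ¬T = F
x5 ⊕ ¬¬(x2 ⊕ x5) = F ⊕ F = F
((x6 ↔ x5) ↑ (x6 ↑ x2)) ⊕ (x5 ⊕ ¬¬(x2 ⊕ x5)) = T ⊕ F = T
((x2 ⊕ x5) ↑ ¬((x5 ↑ x3) ↑ x3)) ↓ (((x6 ↔ x5) ↑ (x6 ↑ x2)) ⊕ (x5 ⊕ ¬¬(x2 ⊕ x5))) = T ↓ T = F
x5 ↑ x2 = F ↑ F = T
(x5 ↑ x2) ⊕ x2 = T ⊕ F = T
x6 ↓ ((x5 ↑ x2) ⊕ x2) = T ↓ T = F
x6 ⊕ (x6 ↓ ((x5 ↑ x2) ⊕ x2)) = T ⊕ F = T
(((x2 ⊕ x5) ↑ ¬((x5 ↑ x3) ↑ x3)) ↓ (((x6 ↔ x5) ↑ (x6 ↑ x2)) ⊕ (x5 ⊕ ¬¬(x2 ⊕ x5)))) ↓ (x6 ⊕ (x6 ↓ ((x5 ↑ x2) ⊕ x2))) = F ↓ T = F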